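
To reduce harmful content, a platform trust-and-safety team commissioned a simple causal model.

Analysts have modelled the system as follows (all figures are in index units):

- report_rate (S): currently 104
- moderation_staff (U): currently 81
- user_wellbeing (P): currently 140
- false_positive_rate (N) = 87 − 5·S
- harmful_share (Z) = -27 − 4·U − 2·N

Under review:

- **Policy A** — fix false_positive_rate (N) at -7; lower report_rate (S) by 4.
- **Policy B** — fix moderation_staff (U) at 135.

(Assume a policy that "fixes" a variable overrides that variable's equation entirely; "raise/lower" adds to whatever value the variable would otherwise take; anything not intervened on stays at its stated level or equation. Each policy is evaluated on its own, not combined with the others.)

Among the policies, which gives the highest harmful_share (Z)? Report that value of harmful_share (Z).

Policy A (N := -7, S − 4):
  S = 104 − 4 = 100
  U = 81
  N = -7
  Z = -27 − 4·81 − 2·(-7) = -337
Policy B (U := 135):
  S = 104
  U = 135
  N = 87 − 5·104 = -433
  Z = -27 − 4·135 − 2·(-433) = 299
Comparing — Policy A: Z=-337, Policy B: Z=299. Highest is 299 (Policy B).

299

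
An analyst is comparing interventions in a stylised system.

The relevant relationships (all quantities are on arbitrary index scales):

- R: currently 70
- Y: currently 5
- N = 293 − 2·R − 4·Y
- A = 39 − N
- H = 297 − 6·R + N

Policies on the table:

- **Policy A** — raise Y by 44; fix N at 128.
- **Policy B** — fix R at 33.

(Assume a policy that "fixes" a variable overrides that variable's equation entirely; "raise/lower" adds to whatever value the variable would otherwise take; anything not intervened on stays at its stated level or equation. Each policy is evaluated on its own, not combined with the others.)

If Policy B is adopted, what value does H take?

306

Policy B (R := 33):
  R = 33
  Y = 5
  N = 293 − 2·33 − 4·5 = 207
  H = 297 − 6·33 + 207 = 306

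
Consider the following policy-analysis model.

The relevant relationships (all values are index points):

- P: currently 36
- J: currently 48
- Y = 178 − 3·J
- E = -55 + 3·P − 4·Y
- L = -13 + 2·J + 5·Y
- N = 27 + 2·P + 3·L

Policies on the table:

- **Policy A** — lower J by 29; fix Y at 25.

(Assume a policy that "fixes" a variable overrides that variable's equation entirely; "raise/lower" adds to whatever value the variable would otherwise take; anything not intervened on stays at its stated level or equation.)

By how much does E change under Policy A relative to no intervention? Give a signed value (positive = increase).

36

Baseline:
  P = 36
  J = 48
  Y = 178 − 3·48 = 34
  E = -55 + 3·36 − 4·34 = -83
Policy A (J − 29, Y := 25):
  P = 36
  J = 48 − 29 = 19
  Y = 25
  E = -55 + 3·36 − 4·25 = -47
Change in E: -47 − (-83) = 36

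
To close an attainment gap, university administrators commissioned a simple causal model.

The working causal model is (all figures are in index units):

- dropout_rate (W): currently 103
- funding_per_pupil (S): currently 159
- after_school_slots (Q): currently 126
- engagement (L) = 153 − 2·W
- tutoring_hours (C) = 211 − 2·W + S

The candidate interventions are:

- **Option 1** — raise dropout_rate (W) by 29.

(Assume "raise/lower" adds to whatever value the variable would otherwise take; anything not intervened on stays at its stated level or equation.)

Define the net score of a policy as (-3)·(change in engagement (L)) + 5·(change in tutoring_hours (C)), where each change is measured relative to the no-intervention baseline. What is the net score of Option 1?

-116

Baseline:
  W = 103
  S = 159
  L = 153 − 2·103 = -53
  C = 211 − 2·103 + 159 = 164
Option 1 (W + 29):
  W = 103 + 29 = 132
  S = 159
  L = 153 − 2·132 = -111
  C = 211 − 2·132 + 159 = 106
ΔL = -111 − (-53) = -58; ΔC = 106 − 164 = -58
Score = (-3)·(-58) + 5·(-58) = -116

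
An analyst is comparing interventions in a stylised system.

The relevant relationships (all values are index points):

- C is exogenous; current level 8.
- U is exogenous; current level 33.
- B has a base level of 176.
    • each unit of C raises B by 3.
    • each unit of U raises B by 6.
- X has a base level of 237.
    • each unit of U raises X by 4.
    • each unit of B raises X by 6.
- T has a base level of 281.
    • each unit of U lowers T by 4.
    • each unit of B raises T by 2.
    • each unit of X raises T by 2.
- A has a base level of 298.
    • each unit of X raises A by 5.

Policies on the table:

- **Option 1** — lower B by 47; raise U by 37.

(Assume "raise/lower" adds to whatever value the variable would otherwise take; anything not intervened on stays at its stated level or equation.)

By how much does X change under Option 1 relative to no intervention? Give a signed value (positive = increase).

Baseline:
  C = 8
  U = 33
  B = 176 + 3·8 + 6·33 = 398
  X = 237 + 4·33 + 6·398 = 2757
Option 1 (B − 47, U + 37):
  C = 8
  U = 33 + 37 = 70
  B = 176 + 3·8 + 6·70 (−47 from intervention) = 573
  X = 237 + 4·70 + 6·573 = 3955
Change in X: 3955 − 2757 = 1198

1198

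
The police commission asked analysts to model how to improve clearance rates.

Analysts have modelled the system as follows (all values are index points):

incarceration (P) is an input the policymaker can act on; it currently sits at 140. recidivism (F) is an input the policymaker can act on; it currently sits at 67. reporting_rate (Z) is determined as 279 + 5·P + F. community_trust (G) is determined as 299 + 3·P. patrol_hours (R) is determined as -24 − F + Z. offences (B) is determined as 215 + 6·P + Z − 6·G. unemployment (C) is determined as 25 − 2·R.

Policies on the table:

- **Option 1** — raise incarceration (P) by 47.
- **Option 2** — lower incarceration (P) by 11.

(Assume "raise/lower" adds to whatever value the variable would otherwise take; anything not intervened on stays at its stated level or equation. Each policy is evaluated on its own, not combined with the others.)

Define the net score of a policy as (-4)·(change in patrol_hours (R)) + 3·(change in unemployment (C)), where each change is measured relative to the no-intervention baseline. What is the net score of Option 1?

-2350

Baseline:
  P = 140
  F = 67
  Z = 279 + 5·140 + 67 = 1046
  R = -24 − 67 + 1046 = 955
  C = 25 − 2·955 = -1885
Option 1 (P + 47):
  P = 140 + 47 = 187
  F = 67
  Z = 279 + 5·187 + 67 = 1281
  R = -24 − 67 + 1281 = 1190
  C = 25 − 2·1190 = -2355
ΔR = 1190 − 955 = 235; ΔC = -2355 − (-1885) = -470
Score = (-4)·235 + 3·(-470) = -2350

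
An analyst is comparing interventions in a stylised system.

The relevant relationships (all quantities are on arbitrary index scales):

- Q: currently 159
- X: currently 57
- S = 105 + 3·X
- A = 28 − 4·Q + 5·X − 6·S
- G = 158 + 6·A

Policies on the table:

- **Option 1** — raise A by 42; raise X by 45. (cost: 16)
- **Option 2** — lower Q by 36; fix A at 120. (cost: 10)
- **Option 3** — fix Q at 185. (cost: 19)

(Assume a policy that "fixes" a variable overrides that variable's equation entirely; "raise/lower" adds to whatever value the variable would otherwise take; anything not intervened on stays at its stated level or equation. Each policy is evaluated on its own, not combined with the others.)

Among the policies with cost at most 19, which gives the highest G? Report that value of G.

Option 1 (A + 42, X + 45):
  Q = 159
  X = 57 + 45 = 102
  S = 105 + 3·102 = 411
  A = 28 − 4·159 + 5·102 − 6·411 (+42 from intervention) = -2522
  G = 158 + 6·(-2522) = -14974
Option 2 (Q − 36, A := 120):
  Q = 159 − 36 = 123
  X = 57
  S = 105 + 3·57 = 276
  A = 120
  G = 158 + 6·120 = 878
Option 3 (Q := 185):
  Q = 185
  X = 57
  S = 105 + 3·57 = 276
  A = 28 − 4·185 + 5·57 − 6·276 = -2083
  G = 158 + 6·(-2083) = -12340
Comparing — Option 1: G=-14974, Option 2: G=878, Option 3: G=-12340. Highest is 878 (Option 2).

878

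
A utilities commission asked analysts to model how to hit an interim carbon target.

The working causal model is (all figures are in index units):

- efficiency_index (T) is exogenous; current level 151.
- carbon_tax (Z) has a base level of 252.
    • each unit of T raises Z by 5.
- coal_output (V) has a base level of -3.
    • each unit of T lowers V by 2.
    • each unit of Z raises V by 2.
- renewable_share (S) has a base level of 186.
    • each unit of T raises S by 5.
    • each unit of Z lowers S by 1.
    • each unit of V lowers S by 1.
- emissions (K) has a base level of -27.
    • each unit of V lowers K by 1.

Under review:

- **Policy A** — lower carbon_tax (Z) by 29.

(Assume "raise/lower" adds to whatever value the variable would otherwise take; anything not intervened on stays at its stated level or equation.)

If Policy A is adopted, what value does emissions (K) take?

Policy A (Z − 29):
  T = 151
  Z = 252 + 5·151 (−29 from intervention) = 978
  V = -3 − 2·151 + 2·978 = 1651
  K = -27 − 1651 = -1678

-1678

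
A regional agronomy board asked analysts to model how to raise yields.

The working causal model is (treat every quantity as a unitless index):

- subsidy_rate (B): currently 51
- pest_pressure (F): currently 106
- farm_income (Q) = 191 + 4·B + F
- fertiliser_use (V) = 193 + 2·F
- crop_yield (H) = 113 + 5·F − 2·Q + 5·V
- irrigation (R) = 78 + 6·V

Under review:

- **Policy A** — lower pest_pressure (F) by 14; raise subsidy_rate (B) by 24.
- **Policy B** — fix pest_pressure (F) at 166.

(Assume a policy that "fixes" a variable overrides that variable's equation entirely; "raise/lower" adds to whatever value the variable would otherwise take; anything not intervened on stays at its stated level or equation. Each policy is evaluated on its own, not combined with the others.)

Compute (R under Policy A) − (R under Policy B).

-888

Policy A (F − 14, B + 24):
  F = 106 − 14 = 92
  V = 193 + 2·92 = 377
  R = 78 + 6·377 = 2340
Policy B (F := 166):
  F = 166
  V = 193 + 2·166 = 525
  R = 78 + 6·525 = 3228
R: 2340 − 3228 = -888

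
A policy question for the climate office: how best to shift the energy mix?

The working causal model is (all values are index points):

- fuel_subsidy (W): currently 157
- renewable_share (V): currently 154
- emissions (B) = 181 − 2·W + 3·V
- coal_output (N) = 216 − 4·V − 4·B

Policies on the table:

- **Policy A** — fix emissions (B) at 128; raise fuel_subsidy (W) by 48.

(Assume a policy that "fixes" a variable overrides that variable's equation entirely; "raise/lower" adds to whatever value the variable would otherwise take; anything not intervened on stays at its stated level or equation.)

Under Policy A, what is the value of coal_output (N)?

Policy A (B := 128, W + 48):
  W = 157 + 48 = 205
  V = 154
  B = 128
  N = 216 − 4·154 − 4·128 = -912

-912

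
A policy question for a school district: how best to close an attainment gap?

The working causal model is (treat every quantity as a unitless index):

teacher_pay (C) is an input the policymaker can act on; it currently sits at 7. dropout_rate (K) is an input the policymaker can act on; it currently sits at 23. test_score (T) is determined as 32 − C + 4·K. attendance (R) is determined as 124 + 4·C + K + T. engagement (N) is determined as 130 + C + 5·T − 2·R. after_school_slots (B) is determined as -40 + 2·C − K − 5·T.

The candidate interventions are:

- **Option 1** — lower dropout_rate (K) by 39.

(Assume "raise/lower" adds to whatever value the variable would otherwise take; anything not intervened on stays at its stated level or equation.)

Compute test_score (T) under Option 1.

-39

Option 1 (K − 39):
  C = 7
  K = 23 − 39 = -16
  T = 32 − 7 + 4·(-16) = -39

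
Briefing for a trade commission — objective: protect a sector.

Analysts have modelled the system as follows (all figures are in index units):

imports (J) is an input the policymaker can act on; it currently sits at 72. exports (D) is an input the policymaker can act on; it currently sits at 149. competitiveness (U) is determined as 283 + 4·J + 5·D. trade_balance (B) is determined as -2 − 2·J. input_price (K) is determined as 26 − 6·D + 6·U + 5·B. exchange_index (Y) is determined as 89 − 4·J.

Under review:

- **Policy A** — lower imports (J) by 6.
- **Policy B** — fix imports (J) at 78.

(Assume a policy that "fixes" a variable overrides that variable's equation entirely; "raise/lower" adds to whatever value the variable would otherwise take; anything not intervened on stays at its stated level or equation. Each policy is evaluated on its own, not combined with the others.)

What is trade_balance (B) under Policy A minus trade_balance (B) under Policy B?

24

Policy A (J − 6):
  J = 72 − 6 = 66
  B = -2 − 2·66 = -134
Policy B (J := 78):
  J = 78
  B = -2 − 2·78 = -158
B: -134 − (-158) = 24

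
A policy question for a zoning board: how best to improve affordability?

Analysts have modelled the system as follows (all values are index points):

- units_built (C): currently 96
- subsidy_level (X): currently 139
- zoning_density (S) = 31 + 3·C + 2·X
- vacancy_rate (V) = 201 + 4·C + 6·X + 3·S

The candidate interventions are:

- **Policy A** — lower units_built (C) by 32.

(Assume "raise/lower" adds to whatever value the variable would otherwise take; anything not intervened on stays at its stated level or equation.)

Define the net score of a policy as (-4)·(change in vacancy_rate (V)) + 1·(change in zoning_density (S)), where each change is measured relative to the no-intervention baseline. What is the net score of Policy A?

1568

Baseline:
  C = 96
  X = 139
  S = 31 + 3·96 + 2·139 = 597
  V = 201 + 4·96 + 6·139 + 3·597 = 3210
Policy A (C − 32):
  C = 96 − 32 = 64
  X = 139
  S = 31 + 3·64 + 2·139 = 501
  V = 201 + 4·64 + 6·139 + 3·501 = 2794
ΔV = 2794 − 3210 = -416; ΔS = 501 − 597 = -96
Score = (-4)·(-416) + 1·(-96) = 1568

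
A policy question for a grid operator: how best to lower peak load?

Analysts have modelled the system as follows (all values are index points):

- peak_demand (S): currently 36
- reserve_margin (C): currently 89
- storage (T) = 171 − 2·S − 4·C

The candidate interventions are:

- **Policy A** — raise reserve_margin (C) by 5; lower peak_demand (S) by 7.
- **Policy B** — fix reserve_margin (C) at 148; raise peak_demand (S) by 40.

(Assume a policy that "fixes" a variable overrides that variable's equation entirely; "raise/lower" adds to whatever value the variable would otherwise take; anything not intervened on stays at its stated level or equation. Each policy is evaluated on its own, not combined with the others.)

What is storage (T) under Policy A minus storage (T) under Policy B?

Policy A (C + 5, S − 7):
  S = 36 − 7 = 29
  C = 89 + 5 = 94
  T = 171 − 2·29 − 4·94 = -263
Policy B (C := 148, S + 40):
  S = 36 + 40 = 76
  C = 148
  T = 171 − 2·76 − 4·148 = -573
T: -263 − (-573) = 310

310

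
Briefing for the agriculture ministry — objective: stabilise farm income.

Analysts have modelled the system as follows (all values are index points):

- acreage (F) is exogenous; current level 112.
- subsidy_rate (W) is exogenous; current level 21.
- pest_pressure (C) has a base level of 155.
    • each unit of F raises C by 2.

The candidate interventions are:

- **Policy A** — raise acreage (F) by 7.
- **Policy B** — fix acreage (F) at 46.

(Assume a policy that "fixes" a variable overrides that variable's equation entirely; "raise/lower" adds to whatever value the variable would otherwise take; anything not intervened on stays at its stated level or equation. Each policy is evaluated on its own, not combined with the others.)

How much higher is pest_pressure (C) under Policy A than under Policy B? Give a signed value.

146

Policy A (F + 7):
  F = 112 + 7 = 119
  C = 155 + 2·119 = 393
Policy B (F := 46):
  F = 46
  C = 155 + 2·46 = 247
C: 393 − 247 = 146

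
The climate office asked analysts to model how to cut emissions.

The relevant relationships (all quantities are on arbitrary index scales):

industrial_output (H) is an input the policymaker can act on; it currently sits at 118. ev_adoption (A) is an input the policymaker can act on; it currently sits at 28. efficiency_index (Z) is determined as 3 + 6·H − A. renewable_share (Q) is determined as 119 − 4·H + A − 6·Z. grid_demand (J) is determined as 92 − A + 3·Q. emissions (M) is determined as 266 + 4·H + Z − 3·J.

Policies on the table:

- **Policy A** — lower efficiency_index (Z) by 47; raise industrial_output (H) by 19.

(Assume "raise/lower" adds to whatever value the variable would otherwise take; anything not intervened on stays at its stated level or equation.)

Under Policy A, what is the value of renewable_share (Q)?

Policy A (Z − 47, H + 19):
  H = 118 + 19 = 137
  A = 28
  Z = 3 + 6·137 − 28 (−47 from intervention) = 750
  Q = 119 − 4·137 + 28 − 6·750 = -4901

-4901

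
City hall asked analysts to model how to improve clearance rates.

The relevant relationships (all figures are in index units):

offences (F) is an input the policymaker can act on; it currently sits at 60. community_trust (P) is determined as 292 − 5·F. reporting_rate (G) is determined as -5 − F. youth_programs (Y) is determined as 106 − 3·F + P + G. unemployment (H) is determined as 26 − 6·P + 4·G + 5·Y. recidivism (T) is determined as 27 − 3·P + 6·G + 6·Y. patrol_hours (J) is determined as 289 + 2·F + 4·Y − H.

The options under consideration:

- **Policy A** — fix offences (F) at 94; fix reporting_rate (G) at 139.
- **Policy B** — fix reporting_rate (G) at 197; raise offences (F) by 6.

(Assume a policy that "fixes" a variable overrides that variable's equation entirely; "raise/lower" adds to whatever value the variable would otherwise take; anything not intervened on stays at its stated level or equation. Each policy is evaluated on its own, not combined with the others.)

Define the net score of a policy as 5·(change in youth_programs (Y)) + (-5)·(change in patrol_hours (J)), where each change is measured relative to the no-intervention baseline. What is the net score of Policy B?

Baseline:
  F = 60
  P = 292 − 5·60 = -8
  G = -5 − 60 = -65
  Y = 106 − 3·60 + (-8) + (-65) = -147
  H = 26 − 6·(-8) + 4·(-65) + 5·(-147) = -921
  J = 289 + 2·60 + 4·(-147) − (-921) = 742
Policy B (G := 197, F + 6):
  F = 60 + 6 = 66
  P = 292 − 5·66 = -38
  G = 197
  Y = 106 − 3·66 + (-38) + 197 = 67
  H = 26 − 6·(-38) + 4·197 + 5·67 = 1377
  J = 289 + 2·66 + 4·67 − 1377 = -688
ΔY = 67 − (-147) = 214; ΔJ = -688 − 742 = -1430
Score = 5·214 + (-5)·(-1430) = 8220

8220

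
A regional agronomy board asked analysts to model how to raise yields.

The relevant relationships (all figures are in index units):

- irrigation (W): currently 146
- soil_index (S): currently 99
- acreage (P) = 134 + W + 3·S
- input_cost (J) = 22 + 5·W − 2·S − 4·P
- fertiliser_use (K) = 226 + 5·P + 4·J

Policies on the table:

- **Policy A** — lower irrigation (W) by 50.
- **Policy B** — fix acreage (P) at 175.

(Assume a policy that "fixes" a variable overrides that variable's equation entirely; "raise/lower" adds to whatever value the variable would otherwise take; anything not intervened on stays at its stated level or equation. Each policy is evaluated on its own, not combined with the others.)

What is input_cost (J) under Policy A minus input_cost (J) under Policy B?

-1658

Policy A (W − 50):
  W = 146 − 50 = 96
  S = 99
  P = 134 + 96 + 3·99 = 527
  J = 22 + 5·96 − 2·99 − 4·527 = -1804
Policy B (P := 175):
  W = 146
  S = 99
  P = 175
  J = 22 + 5·146 − 2·99 − 4·175 = -146
J: -1804 − (-146) = -1658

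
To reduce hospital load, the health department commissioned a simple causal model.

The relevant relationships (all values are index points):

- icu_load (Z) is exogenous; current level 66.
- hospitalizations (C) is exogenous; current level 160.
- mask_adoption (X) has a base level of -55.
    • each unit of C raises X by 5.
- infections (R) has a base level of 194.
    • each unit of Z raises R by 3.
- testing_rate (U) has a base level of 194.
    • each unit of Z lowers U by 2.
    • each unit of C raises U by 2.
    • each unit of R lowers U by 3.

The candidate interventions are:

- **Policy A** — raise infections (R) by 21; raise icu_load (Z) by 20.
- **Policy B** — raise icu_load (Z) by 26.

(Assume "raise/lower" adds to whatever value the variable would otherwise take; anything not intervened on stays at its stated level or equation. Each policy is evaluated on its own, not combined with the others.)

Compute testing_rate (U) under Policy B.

-1080

Policy B (Z + 26):
  Z = 66 + 26 = 92
  C = 160
  R = 194 + 3·92 = 470
  U = 194 − 2·92 + 2·160 − 3·470 = -1080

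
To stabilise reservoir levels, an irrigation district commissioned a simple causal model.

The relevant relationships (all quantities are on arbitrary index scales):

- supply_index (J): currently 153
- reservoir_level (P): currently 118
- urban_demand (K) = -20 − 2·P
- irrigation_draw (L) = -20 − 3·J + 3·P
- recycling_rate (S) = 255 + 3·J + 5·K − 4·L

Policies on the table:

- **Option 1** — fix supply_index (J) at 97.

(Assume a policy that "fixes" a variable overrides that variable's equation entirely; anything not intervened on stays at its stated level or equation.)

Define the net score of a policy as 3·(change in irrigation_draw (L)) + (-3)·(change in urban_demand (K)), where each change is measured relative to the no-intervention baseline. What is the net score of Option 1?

Baseline:
  J = 153
  P = 118
  K = -20 − 2·118 = -256
  L = -20 − 3·153 + 3·118 = -125
Option 1 (J := 97):
  J = 97
  P = 118
  K = -20 − 2·118 = -256
  L = -20 − 3·97 + 3·118 = 43
ΔL = 43 − (-125) = 168; ΔK = -256 − (-256) = 0
Score = 3·168 + (-3)·0 = 504

504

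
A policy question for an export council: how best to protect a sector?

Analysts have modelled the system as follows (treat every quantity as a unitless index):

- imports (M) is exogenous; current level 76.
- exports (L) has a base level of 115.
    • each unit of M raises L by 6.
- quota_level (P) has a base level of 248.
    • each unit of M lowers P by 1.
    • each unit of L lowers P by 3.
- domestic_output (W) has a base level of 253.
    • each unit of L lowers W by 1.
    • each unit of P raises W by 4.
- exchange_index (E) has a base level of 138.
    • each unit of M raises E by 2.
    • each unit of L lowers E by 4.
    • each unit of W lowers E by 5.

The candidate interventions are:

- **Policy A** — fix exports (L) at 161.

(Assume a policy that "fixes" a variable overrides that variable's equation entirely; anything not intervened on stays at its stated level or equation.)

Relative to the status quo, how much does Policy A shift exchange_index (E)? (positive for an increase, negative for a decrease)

Baseline:
  M = 76
  L = 115 + 6·76 = 571
  P = 248 − 76 − 3·571 = -1541
  W = 253 − 571 + 4·(-1541) = -6482
  E = 138 + 2·76 − 4·571 − 5·(-6482) = 30416
Policy A (L := 161):
  M = 76
  L = 161
  P = 248 − 76 − 3·161 = -311
  W = 253 − 161 + 4·(-311) = -1152
  E = 138 + 2·76 − 4·161 − 5·(-1152) = 5406
Change in E: 5406 − 30416 = -25010

-25010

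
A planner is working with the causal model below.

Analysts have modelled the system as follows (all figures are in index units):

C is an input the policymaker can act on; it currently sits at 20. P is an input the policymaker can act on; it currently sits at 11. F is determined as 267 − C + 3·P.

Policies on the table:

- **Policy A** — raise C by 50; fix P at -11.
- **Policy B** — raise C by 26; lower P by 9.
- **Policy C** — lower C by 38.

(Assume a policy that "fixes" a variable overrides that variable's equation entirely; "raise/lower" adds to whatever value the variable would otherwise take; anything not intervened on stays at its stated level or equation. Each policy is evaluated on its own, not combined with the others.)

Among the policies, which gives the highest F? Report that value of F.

Policy A (C + 50, P := -11):
  C = 20 + 50 = 70
  P = -11
  F = 267 − 70 + 3·(-11) = 164
Policy B (C + 26, P − 9):
  C = 20 + 26 = 46
  P = 11 − 9 = 2
  F = 267 − 46 + 3·2 = 227
Policy C (C − 38):
  C = 20 − 38 = -18
  P = 11
  F = 267 − (-18) + 3·11 = 318
Comparing — Policy A: F=164, Policy B: F=227, Policy C: F=318. Highest is 318 (Policy C).

318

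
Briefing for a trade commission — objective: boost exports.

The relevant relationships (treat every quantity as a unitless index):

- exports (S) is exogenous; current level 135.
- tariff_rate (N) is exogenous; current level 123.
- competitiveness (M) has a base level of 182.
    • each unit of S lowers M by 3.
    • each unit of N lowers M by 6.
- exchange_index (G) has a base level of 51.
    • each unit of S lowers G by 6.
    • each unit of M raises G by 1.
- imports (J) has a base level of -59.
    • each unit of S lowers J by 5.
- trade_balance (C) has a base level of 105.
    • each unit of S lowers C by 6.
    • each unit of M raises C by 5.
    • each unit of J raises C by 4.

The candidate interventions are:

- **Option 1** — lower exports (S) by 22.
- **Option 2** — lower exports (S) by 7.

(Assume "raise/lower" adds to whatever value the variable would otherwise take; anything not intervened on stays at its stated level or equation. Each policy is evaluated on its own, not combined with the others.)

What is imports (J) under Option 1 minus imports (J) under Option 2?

75

Option 1 (S − 22):
  S = 135 − 22 = 113
  J = -59 − 5·113 = -624
Option 2 (S − 7):
  S = 135 − 7 = 128
  J = -59 − 5·128 = -699
J: -624 − (-699) = 75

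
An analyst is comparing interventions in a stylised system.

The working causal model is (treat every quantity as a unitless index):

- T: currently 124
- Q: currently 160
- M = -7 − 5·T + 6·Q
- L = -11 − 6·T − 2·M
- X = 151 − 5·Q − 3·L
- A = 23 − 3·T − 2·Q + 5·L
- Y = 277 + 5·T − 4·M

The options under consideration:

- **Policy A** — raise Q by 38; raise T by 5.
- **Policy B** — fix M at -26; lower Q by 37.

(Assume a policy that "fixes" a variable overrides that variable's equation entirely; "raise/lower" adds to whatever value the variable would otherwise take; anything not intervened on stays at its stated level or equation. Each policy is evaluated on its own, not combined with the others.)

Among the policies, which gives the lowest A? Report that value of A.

Policy A (Q + 38, T + 5):
  T = 124 + 5 = 129
  Q = 160 + 38 = 198
  M = -7 − 5·129 + 6·198 = 536
  L = -11 − 6·129 − 2·536 = -1857
  A = 23 − 3·129 − 2·198 + 5·(-1857) = -10045
Policy B (M := -26, Q − 37):
  T = 124
  Q = 160 − 37 = 123
  M = -26
  L = -11 − 6·124 − 2·(-26) = -703
  A = 23 − 3·124 − 2·123 + 5·(-703) = -4110
Comparing — Policy A: A=-10045, Policy B: A=-4110. Lowest is -10045 (Policy A).

-10045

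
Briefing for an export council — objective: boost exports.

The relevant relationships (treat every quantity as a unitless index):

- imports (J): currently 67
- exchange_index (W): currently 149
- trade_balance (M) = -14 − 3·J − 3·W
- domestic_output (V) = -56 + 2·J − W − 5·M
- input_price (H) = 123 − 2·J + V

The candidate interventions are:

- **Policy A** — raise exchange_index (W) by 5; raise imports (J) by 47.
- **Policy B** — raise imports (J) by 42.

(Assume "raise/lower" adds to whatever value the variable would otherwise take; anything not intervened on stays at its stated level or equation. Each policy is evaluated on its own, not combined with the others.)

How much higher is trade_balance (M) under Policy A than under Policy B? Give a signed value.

-30

Policy A (W + 5, J + 47):
  J = 67 + 47 = 114
  W = 149 + 5 = 154
  M = -14 − 3·114 − 3·154 = -818
Policy B (J + 42):
  J = 67 + 42 = 109
  W = 149
  M = -14 − 3·109 − 3·149 = -788
M: -818 − (-788) = -30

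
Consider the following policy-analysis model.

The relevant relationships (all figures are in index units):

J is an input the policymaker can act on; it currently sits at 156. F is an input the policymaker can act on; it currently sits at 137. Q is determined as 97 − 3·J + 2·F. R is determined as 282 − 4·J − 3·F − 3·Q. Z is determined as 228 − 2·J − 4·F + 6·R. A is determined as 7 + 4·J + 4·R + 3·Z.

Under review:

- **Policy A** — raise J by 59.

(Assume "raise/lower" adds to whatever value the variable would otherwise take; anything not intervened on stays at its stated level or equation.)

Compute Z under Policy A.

-1752

Policy A (J + 59):
  J = 156 + 59 = 215
  F = 137
  Q = 97 − 3·215 + 2·137 = -274
  R = 282 − 4·215 − 3·137 − 3·(-274) = -167
  Z = 228 − 2·215 − 4·137 + 6·(-167) = -1752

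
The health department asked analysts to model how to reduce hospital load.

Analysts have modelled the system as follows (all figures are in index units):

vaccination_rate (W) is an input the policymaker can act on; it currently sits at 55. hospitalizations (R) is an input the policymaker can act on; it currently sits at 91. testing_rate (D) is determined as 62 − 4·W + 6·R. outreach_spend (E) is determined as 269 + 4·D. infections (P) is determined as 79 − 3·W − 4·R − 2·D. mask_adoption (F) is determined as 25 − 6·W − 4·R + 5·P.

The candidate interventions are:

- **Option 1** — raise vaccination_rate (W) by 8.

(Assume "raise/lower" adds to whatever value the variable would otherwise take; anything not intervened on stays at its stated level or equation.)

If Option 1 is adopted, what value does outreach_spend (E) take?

1693

Option 1 (W + 8):
  W = 55 + 8 = 63
  R = 91
  D = 62 − 4·63 + 6·91 = 356
  E = 269 + 4·356 = 1693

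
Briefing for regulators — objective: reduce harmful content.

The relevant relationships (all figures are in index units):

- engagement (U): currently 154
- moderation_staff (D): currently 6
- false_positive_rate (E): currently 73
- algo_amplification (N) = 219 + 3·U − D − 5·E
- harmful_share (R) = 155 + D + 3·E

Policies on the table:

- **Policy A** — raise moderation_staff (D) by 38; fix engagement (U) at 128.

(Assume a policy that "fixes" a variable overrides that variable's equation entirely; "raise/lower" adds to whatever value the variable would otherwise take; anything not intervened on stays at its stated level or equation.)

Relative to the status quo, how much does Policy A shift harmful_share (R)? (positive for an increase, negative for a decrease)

Baseline:
  D = 6
  E = 73
  R = 155 + 6 + 3·73 = 380
Policy A (D + 38, U := 128):
  D = 6 + 38 = 44
  E = 73
  R = 155 + 44 + 3·73 = 418
Change in R: 418 − 380 = 38

38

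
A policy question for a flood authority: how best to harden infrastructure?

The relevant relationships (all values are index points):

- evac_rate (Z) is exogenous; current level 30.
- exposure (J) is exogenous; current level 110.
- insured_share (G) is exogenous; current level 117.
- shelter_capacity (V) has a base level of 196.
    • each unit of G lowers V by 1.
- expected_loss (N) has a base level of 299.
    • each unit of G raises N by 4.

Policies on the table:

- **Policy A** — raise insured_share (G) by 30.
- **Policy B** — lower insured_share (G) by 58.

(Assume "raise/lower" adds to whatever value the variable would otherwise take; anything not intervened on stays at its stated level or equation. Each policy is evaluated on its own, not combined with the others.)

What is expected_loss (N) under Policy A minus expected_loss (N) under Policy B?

Policy A (G + 30):
  G = 117 + 30 = 147
  N = 299 + 4·147 = 887
Policy B (G − 58):
  G = 117 − 58 = 59
  N = 299 + 4·59 = 535
N: 887 − 535 = 352

352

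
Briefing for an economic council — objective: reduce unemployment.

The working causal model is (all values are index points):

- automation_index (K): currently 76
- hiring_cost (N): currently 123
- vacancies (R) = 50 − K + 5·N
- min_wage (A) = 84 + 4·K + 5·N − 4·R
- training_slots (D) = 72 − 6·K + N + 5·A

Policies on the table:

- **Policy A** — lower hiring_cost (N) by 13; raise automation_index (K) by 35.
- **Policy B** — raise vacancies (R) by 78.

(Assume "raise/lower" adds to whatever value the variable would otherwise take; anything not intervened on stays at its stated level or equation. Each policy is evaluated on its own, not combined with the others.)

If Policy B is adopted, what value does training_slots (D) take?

-8586

Policy B (R + 78):
  K = 76
  N = 123
  R = 50 − 76 + 5·123 (+78 from intervention) = 667
  A = 84 + 4·76 + 5·123 − 4·667 = -1665
  D = 72 − 6·76 + 123 + 5·(-1665) = -8586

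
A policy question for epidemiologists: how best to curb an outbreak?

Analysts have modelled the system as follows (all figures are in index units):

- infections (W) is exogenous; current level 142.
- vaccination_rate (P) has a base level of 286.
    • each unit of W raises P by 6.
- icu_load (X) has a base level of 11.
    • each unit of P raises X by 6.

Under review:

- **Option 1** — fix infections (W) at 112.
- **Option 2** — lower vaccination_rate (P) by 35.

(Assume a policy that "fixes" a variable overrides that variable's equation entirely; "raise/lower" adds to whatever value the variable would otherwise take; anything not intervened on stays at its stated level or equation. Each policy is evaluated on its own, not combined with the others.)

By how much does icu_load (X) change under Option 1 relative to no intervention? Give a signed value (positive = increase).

-1080

Baseline:
  W = 142
  P = 286 + 6·142 = 1138
  X = 11 + 6·1138 = 6839
Option 1 (W := 112):
  W = 112
  P = 286 + 6·112 = 958
  X = 11 + 6·958 = 5759
Change in X: 5759 − 6839 = -1080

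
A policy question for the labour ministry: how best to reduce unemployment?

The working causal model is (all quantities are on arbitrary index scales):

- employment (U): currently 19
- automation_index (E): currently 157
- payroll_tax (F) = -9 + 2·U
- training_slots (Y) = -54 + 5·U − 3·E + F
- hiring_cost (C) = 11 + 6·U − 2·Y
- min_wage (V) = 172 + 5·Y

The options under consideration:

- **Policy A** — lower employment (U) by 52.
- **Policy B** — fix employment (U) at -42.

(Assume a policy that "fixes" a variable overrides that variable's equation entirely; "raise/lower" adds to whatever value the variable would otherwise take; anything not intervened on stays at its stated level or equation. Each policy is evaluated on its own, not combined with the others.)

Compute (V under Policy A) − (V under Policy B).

315

Policy A (U − 52):
  U = 19 − 52 = -33
  E = 157
  F = -9 + 2·(-33) = -75
  Y = -54 + 5·(-33) − 3·157 + (-75) = -765
  V = 172 + 5·(-765) = -3653
Policy B (U := -42):
  U = -42
  E = 157
  F = -9 + 2·(-42) = -93
  Y = -54 + 5·(-42) − 3·157 + (-93) = -828
  V = 172 + 5·(-828) = -3968
V: -3653 − (-3968) = 315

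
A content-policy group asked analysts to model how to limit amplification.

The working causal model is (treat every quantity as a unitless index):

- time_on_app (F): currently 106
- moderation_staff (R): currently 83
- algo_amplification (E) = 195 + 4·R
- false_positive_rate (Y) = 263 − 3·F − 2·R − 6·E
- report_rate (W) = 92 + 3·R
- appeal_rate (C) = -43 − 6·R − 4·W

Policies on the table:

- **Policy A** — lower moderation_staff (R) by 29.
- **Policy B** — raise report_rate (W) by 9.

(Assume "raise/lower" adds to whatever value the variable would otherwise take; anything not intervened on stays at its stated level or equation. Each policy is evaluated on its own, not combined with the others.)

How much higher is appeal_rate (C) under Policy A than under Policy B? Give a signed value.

558

Policy A (R − 29):
  R = 83 − 29 = 54
  W = 92 + 3·54 = 254
  C = -43 − 6·54 − 4·254 = -1383
Policy B (W + 9):
  R = 83
  W = 92 + 3·83 (+9 from intervention) = 350
  C = -43 − 6·83 − 4·350 = -1941
C: -1383 − (-1941) = 558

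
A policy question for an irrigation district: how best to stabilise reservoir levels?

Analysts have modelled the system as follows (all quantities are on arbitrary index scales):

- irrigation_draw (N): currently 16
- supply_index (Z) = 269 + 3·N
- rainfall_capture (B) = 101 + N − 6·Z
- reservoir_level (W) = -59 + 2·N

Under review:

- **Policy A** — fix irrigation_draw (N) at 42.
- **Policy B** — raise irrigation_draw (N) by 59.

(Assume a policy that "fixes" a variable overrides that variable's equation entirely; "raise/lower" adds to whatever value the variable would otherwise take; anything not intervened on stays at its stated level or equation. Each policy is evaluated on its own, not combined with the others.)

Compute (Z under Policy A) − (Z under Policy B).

Policy A (N := 42):
  N = 42
  Z = 269 + 3·42 = 395
Policy B (N + 59):
  N = 16 + 59 = 75
  Z = 269 + 3·75 = 494
Z: 395 − 494 = -99

-99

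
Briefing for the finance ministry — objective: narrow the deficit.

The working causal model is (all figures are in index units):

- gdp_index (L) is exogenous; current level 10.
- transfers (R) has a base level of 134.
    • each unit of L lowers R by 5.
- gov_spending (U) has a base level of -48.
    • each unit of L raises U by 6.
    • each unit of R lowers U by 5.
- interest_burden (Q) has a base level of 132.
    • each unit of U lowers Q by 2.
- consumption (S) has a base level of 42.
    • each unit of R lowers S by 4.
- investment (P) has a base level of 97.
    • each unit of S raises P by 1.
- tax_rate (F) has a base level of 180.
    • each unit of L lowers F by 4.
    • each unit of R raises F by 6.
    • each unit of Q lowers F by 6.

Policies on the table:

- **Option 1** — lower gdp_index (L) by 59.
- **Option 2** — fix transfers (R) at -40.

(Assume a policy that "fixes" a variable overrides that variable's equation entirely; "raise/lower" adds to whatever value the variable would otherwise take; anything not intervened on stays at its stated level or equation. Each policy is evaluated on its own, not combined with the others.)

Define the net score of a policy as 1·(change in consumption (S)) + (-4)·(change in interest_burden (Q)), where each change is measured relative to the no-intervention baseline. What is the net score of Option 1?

-15812

Baseline:
  L = 10
  R = 134 − 5·10 = 84
  U = -48 + 6·10 − 5·84 = -408
  Q = 132 − 2·(-408) = 948
  S = 42 − 4·84 = -294
Option 1 (L − 59):
  L = 10 − 59 = -49
  R = 134 − 5·(-49) = 379
  U = -48 + 6·(-49) − 5·379 = -2237
  Q = 132 − 2·(-2237) = 4606
  S = 42 − 4·379 = -1474
ΔS = -1474 − (-294) = -1180; ΔQ = 4606 − 948 = 3658
Score = 1·(-1180) + (-4)·3658 = -15812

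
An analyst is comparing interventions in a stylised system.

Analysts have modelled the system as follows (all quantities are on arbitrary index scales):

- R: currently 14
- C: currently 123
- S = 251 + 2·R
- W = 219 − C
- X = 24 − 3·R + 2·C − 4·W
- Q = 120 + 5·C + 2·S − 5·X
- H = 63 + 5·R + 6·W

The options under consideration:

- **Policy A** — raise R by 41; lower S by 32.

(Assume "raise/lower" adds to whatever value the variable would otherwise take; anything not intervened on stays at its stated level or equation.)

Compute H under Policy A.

Policy A (R + 41, S − 32):
  R = 14 + 41 = 55
  C = 123
  W = 219 − 123 = 96
  H = 63 + 5·55 + 6·96 = 914

914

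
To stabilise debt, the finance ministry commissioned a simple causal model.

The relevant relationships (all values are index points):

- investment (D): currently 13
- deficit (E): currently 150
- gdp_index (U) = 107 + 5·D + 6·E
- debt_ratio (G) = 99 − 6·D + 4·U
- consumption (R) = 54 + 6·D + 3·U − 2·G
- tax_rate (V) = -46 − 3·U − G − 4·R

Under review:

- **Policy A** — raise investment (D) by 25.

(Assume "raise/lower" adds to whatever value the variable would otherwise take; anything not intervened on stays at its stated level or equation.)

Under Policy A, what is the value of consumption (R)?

-5445

Policy A (D + 25):
  D = 13 + 25 = 38
  E = 150
  U = 107 + 5·38 + 6·150 = 1197
  G = 99 − 6·38 + 4·1197 = 4659
  R = 54 + 6·38 + 3·1197 − 2·4659 = -5445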